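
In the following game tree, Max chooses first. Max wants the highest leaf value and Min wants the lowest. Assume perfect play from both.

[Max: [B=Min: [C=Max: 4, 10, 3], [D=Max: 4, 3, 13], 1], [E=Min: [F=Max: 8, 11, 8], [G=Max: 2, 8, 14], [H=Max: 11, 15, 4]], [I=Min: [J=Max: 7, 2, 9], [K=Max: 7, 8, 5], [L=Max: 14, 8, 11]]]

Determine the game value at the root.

11

C (Max): max(4, 10, 3) = 10
D (Max): max(4, 3, 13) = 13
B (Min): min(10, 13, 1) = 1
F (Max): max(8, 11, 8) = 11
G (Max): max(2, 8, 14) = 14
H (Max): max(11, 15, 4) = 15
E (Min): min(11, 14, 15) = 11
J (Max): max(7, 2, 9) = 9
K (Max): max(7, 8, 5) = 8
L (Max): max(14, 8, 11) = 14
I (Min): min(9, 8, 14) = 8
Root (Max): max(1, 11, 8) = 11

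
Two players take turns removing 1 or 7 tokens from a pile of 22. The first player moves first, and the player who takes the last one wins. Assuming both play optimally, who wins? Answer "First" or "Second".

Positions where the player to move wins (W) vs loses (L):
i:   0  1  2  3  4  5  6  7  8  9 10 11 12 13 14 15 16 17 18 19 20 21 22
     L  W  L  W  L  W  L  W  L  W  L  W  L  W  L  W  L  W  L  W  L  W  L
Position 22 is L, so the second player wins.

Second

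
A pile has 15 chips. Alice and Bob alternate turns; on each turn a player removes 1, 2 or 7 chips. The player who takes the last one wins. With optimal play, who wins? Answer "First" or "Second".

Second

Compute winning (W) and losing (L) positions by backward induction:
i:   0  1  2  3  4  5  6  7  8  9 10 11 12 13 14 15
     L  W  W  L  W  W  L  W  W  L  W  W  L  W  W  L
Position 15 is L, so the second player wins.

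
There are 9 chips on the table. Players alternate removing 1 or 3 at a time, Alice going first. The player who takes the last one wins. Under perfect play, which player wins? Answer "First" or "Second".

First

Mark each pile size as W (mover wins) or L (mover loses):
i:   0  1  2  3  4  5  6  7  8  9
     L  W  L  W  L  W  L  W  L  W
Position 9 is W, so the first player wins.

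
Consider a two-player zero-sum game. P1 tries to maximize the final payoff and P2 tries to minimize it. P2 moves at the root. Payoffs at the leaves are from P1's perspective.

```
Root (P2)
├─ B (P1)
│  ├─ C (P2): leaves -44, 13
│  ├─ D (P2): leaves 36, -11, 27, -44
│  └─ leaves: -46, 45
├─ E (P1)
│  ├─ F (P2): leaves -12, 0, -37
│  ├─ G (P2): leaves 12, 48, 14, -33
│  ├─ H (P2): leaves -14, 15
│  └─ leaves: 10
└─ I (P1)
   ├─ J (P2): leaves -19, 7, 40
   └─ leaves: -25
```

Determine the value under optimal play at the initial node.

C (P2): min(-44, 13) = -44
D (P2): min(36, -11, 27, -44) = -44
B (P1): max(-44, -44, -46, 45) = 45
F (P2): min(-12, 0, -37) = -37
G (P2): min(12, 48, 14, -33) = -33
H (P2): min(-14, 15) = -14
E (P1): max(-37, -33, -14, 10) = 10
J (P2): min(-19, 7, 40) = -19
I (P1): max(-19, -25) = -19
Root (P2): min(45, 10, -19) = -19

-19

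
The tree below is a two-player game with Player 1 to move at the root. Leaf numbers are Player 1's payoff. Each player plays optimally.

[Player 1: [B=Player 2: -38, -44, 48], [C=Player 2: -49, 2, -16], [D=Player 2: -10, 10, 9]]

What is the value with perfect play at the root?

-10

B (Player 2): min(-38, -44, 48) = -44
C (Player 2): min(-49, 2, -16) = -49
D (Player 2): min(-10, 10, 9) = -10
Root (Player 1): max(-44, -49, -10) = -10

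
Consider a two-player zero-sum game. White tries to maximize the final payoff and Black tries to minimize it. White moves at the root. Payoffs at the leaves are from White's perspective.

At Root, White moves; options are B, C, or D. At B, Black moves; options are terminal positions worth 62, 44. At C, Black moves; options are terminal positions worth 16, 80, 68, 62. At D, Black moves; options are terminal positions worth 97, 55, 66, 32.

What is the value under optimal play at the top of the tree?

B (Black): min(62, 44) = 44
C (Black): min(16, 80, 68, 62) = 16
D (Black): min(97, 55, 66, 32) = 32
Root (White): max(44, 16, 32) = 44

44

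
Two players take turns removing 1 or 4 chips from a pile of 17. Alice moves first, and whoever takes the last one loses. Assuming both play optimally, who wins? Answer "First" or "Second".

Positions where the player to move wins (W) vs loses (L):
i:   0  1  2  3  4  5  6  7  8  9 10 11 12 13 14 15 16 17
     W  L  W  L  W  W  L  W  L  W  W  L  W  L  W  W  L  W
Position 17 is W, so the first player wins.

First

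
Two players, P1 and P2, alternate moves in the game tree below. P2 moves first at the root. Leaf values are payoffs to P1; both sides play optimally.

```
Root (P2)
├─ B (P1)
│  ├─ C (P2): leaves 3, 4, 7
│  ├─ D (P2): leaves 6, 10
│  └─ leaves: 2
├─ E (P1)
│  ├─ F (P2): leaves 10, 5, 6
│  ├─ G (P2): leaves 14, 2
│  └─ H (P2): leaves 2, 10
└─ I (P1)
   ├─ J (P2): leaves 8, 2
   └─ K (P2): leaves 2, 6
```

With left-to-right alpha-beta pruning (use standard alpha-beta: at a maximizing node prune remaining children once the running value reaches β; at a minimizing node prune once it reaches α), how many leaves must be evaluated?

15

C [α=-∞,β=+∞]: v=3
D [α=3,β=+∞]: v=6
B [α=-∞,β=+∞]: v=6
F [α=-∞,β=6]: v=5
G [α=5,β=6]: v=2
H [α=5,β=6]: v=2 after child 1 ≤ α → α-cutoff, skip 1
E [α=-∞,β=6]: v=5
J [α=-∞,β=5]: v=2
K [α=2,β=5]: v=2 after child 1 ≤ α → α-cutoff, skip 1
I [α=-∞,β=5]: v=2
Root [α=-∞,β=+∞]: v=2
Leaves evaluated: 15 of 17.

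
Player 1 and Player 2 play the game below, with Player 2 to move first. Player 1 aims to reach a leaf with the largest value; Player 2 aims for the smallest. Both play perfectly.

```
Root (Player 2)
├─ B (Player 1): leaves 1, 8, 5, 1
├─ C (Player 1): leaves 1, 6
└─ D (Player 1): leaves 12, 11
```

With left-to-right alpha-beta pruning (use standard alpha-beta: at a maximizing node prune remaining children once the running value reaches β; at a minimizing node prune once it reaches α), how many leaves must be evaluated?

B [α=-∞,β=+∞]: v=8
C [α=-∞,β=8]: v=6
D [α=-∞,β=6]: v=12 after child 1 ≥ β → β-cutoff, skip 1
Root [α=-∞,β=+∞]: v=6
Leaves evaluated: 7 of 8.

7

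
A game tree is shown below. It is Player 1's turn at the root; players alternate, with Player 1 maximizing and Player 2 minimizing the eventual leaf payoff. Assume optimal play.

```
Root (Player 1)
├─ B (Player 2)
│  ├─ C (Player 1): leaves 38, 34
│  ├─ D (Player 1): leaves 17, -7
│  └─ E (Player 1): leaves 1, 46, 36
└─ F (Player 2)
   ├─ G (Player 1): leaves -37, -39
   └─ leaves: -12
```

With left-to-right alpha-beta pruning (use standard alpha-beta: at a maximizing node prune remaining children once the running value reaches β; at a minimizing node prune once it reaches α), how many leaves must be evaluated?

8

C [α=-∞,β=+∞]: v=38
D [α=-∞,β=38]: v=17
E [α=-∞,β=17]: v=46 after child 2 ≥ β → β-cutoff, skip 1
B [α=-∞,β=+∞]: v=17
G [α=17,β=+∞]: v=-37
F [α=17,β=+∞]: v=-37 after child 1 ≤ α → α-cutoff, skip 1
Root [α=-∞,β=+∞]: v=17
Leaves evaluated: 8 of 10.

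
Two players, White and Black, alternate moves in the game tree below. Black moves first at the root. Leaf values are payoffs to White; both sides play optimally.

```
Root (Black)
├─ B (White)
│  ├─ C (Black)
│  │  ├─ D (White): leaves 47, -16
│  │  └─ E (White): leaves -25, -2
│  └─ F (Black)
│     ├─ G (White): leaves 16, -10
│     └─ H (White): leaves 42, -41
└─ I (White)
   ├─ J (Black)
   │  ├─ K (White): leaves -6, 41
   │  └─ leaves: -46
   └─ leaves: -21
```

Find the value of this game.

D (White): max(47, -16) = 47
E (White): max(-25, -2) = -2
C (Black): min(47, -2) = -2
G (White): max(16, -10) = 16
H (White): max(42, -41) = 42
F (Black): min(16, 42) = 16
B (White): max(-2, 16) = 16
K (White): max(-6, 41) = 41
J (Black): min(41, -46) = -46
I (White): max(-46, -21) = -21
Root (Black): min(16, -21) = -21

-21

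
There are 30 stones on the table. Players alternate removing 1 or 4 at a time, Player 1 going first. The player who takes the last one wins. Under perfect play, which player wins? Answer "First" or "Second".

Second

Compute winning (W) and losing (L) positions by backward induction:
i:   0  1  2  3  4  5  6  7  8  9 10 11 12 13 14 15 16 17 18 19 20 21 22 23 24 25 26 27 28 29 30
     L  W  L  W  W  L  W  L  W  W  L  W  L  W  W  L  W  L  W  W  L  W  L  W  W  L  W  L  W  W  L
Position 30 is L, so the second player wins.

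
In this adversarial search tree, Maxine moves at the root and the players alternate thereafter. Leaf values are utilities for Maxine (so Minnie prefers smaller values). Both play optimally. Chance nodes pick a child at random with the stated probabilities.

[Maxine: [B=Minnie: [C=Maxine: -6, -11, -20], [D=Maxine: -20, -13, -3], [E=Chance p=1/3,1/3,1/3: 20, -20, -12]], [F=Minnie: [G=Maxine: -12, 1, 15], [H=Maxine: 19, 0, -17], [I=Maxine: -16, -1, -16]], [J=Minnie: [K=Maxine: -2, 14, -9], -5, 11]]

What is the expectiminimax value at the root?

C (Maxine): max(-6, -11, -20) = -6
D (Maxine): max(-20, -13, -3) = -3
E (Chance): 1/3·20 + 1/3·-20 + 1/3·-12 = -4
B (Minnie): min(-6, -3, -4) = -6
G (Maxine): max(-12, 1, 15) = 15
H (Maxine): max(19, 0, -17) = 19
I (Maxine): max(-16, -1, -16) = -1
F (Minnie): min(15, 19, -1) = -1
K (Maxine): max(-2, 14, -9) = 14
J (Minnie): min(14, -5, 11) = -5
Root (Maxine): max(-6, -1, -5) = -1

-1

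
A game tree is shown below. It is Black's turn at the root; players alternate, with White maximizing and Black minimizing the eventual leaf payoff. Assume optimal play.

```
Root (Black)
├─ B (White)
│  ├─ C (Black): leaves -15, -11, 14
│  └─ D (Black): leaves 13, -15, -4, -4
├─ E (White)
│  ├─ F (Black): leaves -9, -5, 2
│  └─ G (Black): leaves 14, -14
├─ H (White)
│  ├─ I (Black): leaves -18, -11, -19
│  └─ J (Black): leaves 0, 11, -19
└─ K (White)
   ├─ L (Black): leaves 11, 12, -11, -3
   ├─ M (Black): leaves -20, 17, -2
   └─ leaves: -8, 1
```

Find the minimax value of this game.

-19

C (Black): min(-15, -11, 14) = -15
D (Black): min(13, -15, -4, -4) = -15
B (White): max(-15, -15) = -15
F (Black): min(-9, -5, 2) = -9
G (Black): min(14, -14) = -14
E (White): max(-9, -14) = -9
I (Black): min(-18, -11, -19) = -19
J (Black): min(0, 11, -19) = -19
H (White): max(-19, -19) = -19
L (Black): min(11, 12, -11, -3) = -11
M (Black): min(-20, 17, -2) = -20
K (White): max(-11, -20, -8, 1) = 1
Root (Black): min(-15, -9, -19, 1) = -19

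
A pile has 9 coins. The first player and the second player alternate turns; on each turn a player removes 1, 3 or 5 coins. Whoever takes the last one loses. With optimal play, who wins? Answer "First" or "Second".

i:   0  1  2  3  4  5  6  7  8  9
     W  L  W  L  W  L  W  L  W  L
Position 9 is L, so the second player wins.

Second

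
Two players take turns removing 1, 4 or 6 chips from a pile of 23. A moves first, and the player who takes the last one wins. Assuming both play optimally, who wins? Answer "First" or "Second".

Positions where the player to move wins (W) vs loses (L):
i:   0  1  2  3  4  5  6  7  8  9 10 11 12 13 14 15 16 17 18 19 20 21 22 23
     L  W  L  W  W  L  W  L  W  W  L  W  L  W  W  L  W  L  W  W  L  W  L  W
Position 23 is W, so the first player wins.

First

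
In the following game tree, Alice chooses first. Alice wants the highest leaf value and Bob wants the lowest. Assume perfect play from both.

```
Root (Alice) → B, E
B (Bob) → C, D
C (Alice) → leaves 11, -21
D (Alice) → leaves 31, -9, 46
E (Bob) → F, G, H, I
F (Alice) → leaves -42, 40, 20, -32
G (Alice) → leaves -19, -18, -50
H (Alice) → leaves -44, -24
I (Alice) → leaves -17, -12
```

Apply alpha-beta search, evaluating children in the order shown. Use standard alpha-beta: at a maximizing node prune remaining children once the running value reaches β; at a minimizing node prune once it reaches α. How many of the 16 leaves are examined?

C [α=-∞,β=+∞]: v=11
D [α=-∞,β=11]: v=31 after child 1 ≥ β → β-cutoff, skip 2
B [α=-∞,β=+∞]: v=11
F [α=11,β=+∞]: v=40
G [α=11,β=40]: v=-18
E [α=11,β=+∞]: v=-18 after child 2 ≤ α → α-cutoff, skip 2
Root [α=-∞,β=+∞]: v=11
Leaves evaluated: 10 of 16.

10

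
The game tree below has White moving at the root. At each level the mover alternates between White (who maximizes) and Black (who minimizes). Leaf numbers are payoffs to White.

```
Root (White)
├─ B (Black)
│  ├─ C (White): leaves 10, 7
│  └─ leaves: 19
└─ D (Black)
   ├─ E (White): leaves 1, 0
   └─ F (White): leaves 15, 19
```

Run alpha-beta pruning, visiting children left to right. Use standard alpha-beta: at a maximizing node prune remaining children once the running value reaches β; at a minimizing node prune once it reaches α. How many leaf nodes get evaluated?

C [α=-∞,β=+∞]: v=10
B [α=-∞,β=+∞]: v=10
E [α=10,β=+∞]: v=1
D [α=10,β=+∞]: v=1 after child 1 ≤ α → α-cutoff, skip 1
Root [α=-∞,β=+∞]: v=10
Leaves evaluated: 5 of 7.

5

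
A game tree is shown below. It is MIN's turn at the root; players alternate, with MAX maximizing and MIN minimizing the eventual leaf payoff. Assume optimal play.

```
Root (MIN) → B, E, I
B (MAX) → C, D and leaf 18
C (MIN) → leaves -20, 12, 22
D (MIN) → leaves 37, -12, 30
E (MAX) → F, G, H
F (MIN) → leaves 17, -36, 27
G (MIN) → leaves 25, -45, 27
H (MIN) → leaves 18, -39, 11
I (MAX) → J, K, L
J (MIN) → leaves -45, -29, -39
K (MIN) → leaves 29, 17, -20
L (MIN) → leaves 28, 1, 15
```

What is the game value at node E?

F: min(17, -36, 27) = -36
G: min(25, -45, 27) = -45
H: min(18, -39, 11) = -39
E: max(-36, -45, -39) = -36

-36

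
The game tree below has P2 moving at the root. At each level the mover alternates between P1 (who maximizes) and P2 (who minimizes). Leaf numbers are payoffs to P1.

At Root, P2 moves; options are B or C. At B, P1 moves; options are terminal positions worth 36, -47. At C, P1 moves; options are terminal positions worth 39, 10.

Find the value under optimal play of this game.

B (P1): max(36, -47) = 36
C (P1): max(39, 10) = 39
Root (P2): min(36, 39) = 36

36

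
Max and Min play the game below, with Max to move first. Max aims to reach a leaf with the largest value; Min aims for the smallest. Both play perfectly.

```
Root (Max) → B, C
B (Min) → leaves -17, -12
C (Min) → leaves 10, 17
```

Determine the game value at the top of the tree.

10

B (Min): min(-17, -12) = -17
C (Min): min(10, 17) = 10
Root (Max): max(-17, 10) = 10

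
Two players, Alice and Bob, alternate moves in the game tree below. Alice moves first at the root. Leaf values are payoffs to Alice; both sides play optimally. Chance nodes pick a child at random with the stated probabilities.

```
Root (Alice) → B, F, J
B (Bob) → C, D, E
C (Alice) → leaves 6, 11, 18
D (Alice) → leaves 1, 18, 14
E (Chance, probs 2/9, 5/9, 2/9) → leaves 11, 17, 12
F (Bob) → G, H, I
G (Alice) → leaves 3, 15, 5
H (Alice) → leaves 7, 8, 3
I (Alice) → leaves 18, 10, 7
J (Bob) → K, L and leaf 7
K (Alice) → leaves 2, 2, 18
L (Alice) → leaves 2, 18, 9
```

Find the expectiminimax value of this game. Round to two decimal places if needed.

14.56

C (Alice): max(6, 11, 18) = 18
D (Alice): max(1, 18, 14) = 18
E (Chance): 2/9·11 + 5/9·17 + 2/9·12 = 14.56
B (Bob): min(18, 18, 14.56) = 14.56
G (Alice): max(3, 15, 5) = 15
H (Alice): max(7, 8, 3) = 8
I (Alice): max(18, 10, 7) = 18
F (Bob): min(15, 8, 18) = 8
K (Alice): max(2, 2, 18) = 18
L (Alice): max(2, 18, 9) = 18
J (Bob): min(18, 18, 7) = 7
Root (Alice): max(14.56, 8, 7) = 14.56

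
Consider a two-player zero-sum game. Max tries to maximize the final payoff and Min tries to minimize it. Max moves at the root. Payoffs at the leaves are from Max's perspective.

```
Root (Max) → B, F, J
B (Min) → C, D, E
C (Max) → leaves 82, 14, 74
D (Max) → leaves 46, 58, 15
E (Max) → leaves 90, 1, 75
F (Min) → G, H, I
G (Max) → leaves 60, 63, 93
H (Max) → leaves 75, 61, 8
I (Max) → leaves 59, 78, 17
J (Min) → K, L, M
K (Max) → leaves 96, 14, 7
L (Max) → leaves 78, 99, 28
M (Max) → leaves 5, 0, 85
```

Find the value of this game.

C (Max): max(82, 14, 74) = 82
D (Max): max(46, 58, 15) = 58
E (Max): max(90, 1, 75) = 90
B (Min): min(82, 58, 90) = 58
G (Max): max(60, 63, 93) = 93
H (Max): max(75, 61, 8) = 75
I (Max): max(59, 78, 17) = 78
F (Min): min(93, 75, 78) = 75
K (Max): max(96, 14, 7) = 96
L (Max): max(78, 99, 28) = 99
M (Max): max(5, 0, 85) = 85
J (Min): min(96, 99, 85) = 85
Root (Max): max(58, 75, 85) = 85

85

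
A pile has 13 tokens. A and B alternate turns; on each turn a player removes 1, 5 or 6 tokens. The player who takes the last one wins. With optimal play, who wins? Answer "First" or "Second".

Second

W/L table (W = player to move can force a win):
i:   0  1  2  3  4  5  6  7  8  9 10 11 12 13
     L  W  L  W  L  W  W  W  W  W  W  L  W  L
Position 13 is L, so the second player wins.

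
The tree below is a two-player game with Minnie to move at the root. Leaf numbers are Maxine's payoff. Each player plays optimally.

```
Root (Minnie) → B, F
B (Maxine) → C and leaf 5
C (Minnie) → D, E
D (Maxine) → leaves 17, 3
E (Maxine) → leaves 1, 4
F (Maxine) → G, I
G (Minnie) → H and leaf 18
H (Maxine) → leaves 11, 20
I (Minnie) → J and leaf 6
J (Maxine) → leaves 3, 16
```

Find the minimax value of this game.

5

D (Maxine): max(17, 3) = 17
E (Maxine): max(1, 4) = 4
C (Minnie): min(17, 4) = 4
B (Maxine): max(4, 5) = 5
H (Maxine): max(11, 20) = 20
G (Minnie): min(20, 18) = 18
J (Maxine): max(3, 16) = 16
I (Minnie): min(16, 6) = 6
F (Maxine): max(18, 6) = 18
Root (Minnie): min(5, 18) = 5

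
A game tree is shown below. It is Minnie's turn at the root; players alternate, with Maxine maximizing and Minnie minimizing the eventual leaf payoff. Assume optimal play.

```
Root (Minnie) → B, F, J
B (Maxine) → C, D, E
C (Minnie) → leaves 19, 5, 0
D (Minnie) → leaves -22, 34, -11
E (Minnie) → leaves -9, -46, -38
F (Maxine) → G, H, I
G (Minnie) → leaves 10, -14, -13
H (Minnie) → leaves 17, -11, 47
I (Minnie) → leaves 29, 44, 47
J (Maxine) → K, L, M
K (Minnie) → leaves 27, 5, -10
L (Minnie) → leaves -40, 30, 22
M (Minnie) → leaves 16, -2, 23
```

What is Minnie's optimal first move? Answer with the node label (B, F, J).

C (Minnie): min(19, 5, 0) = 0
D (Minnie): min(-22, 34, -11) = -22
E (Minnie): min(-9, -46, -38) = -46
B (Maxine): max(0, -22, -46) = 0
G (Minnie): min(10, -14, -13) = -14
H (Minnie): min(17, -11, 47) = -11
I (Minnie): min(29, 44, 47) = 29
F (Maxine): max(-14, -11, 29) = 29
K (Minnie): min(27, 5, -10) = -10
L (Minnie): min(-40, 30, 22) = -40
M (Minnie): min(16, -2, 23) = -2
J (Maxine): max(-10, -40, -2) = -2
Root (Minnie): min(0, 29, -2) = -2
Minnie picks the child with the lowest value: J (value -2).

J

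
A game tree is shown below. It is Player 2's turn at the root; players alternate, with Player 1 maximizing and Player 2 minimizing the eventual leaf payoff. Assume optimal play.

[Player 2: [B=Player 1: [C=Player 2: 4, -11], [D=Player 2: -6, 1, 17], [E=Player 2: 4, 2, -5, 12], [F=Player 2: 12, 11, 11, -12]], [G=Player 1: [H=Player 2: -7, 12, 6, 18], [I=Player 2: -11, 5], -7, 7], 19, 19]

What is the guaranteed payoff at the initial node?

-5

C (Player 2): min(4, -11) = -11
D (Player 2): min(-6, 1, 17) = -6
E (Player 2): min(4, 2, -5, 12) = -5
F (Player 2): min(12, 11, 11, -12) = -12
B (Player 1): max(-11, -6, -5, -12) = -5
H (Player 2): min(-7, 12, 6, 18) = -7
I (Player 2): min(-11, 5) = -11
G (Player 1): max(-7, -11, -7, 7) = 7
Root (Player 2): min(-5, 7, 19, 19) = -5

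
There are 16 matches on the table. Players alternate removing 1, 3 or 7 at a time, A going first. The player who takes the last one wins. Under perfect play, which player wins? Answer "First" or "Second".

Second

Compute winning (W) and losing (L) positions by backward induction:
i:   0  1  2  3  4  5  6  7  8  9 10 11 12 13 14 15 16
     L  W  L  W  L  W  L  W  L  W  L  W  L  W  L  W  L
Position 16 is L, so the second player wins.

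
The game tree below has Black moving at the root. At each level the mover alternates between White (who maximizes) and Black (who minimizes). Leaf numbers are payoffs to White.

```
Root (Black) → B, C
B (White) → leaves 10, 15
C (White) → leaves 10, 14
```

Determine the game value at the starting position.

14

B (White): max(10, 15) = 15
C (White): max(10, 14) = 14
Root (Black): min(15, 14) = 14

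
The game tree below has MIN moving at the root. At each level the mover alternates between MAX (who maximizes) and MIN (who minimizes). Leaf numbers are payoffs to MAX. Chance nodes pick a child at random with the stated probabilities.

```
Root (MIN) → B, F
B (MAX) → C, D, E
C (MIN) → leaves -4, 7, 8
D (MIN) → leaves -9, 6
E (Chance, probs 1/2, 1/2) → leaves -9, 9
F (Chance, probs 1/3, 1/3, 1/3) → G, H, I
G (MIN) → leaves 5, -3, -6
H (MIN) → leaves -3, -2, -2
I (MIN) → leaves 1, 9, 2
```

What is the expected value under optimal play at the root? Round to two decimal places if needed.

-2.67

C (MIN): min(-4, 7, 8) = -4
D (MIN): min(-9, 6) = -9
E (Chance): 1/2·-9 + 1/2·9 = 0
B (MAX): max(-4, -9, 0) = 0
G (MIN): min(5, -3, -6) = -6
H (MIN): min(-3, -2, -2) = -3
I (MIN): min(1, 9, 2) = 1
F (Chance): 1/3·-6 + 1/3·-3 + 1/3·1 = -2.67
Root (MIN): min(0, -2.67) = -2.67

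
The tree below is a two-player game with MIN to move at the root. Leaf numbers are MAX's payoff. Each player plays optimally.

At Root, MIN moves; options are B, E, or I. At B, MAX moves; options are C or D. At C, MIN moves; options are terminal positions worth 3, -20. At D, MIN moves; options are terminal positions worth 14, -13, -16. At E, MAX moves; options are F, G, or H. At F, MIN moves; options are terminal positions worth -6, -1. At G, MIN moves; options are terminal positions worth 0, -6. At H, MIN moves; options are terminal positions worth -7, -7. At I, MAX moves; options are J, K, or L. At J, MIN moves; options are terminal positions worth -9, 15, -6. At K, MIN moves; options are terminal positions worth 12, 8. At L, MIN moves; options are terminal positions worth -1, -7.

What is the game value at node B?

-16

C: min(3, -20) = -20
D: min(14, -13, -16) = -16
B: max(-20, -16) = -16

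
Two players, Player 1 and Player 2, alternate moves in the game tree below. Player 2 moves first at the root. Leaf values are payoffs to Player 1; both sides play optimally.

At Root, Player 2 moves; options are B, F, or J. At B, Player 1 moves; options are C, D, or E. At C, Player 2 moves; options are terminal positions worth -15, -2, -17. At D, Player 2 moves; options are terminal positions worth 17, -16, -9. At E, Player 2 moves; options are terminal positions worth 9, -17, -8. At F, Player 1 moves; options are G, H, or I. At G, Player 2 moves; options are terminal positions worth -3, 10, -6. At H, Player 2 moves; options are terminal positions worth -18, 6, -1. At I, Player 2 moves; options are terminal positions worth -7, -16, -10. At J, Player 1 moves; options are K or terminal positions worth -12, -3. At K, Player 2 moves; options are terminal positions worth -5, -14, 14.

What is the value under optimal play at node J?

K: min(-5, -14, 14) = -14
J: max(-14, -12, -3) = -3

-3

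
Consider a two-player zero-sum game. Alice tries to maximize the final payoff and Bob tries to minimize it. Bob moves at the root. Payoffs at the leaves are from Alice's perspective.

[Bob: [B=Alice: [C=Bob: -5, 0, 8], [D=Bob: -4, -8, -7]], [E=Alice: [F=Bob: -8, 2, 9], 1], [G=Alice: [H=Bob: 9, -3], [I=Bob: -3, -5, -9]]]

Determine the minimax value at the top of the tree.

-5

C (Bob): min(-5, 0, 8) = -5
D (Bob): min(-4, -8, -7) = -8
B (Alice): max(-5, -8) = -5
F (Bob): min(-8, 2, 9) = -8
E (Alice): max(-8, 1) = 1
H (Bob): min(9, -3) = -3
I (Bob): min(-3, -5, -9) = -9
G (Alice): max(-3, -9) = -3
Root (Bob): min(-5, 1, -3) = -5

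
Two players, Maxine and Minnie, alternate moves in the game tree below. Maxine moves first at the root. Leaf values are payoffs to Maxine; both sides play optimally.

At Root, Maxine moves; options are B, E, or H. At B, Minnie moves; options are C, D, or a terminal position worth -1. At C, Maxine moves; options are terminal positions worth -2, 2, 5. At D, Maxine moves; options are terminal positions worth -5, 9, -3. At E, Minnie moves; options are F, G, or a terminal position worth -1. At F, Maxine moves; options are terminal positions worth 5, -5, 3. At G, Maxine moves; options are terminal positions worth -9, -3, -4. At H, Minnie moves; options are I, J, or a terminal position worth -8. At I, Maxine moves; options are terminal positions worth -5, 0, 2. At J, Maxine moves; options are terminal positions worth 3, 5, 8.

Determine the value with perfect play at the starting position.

C (Maxine): max(-2, 2, 5) = 5
D (Maxine): max(-5, 9, -3) = 9
B (Minnie): min(5, 9, -1) = -1
F (Maxine): max(5, -5, 3) = 5
G (Maxine): max(-9, -3, -4) = -3
E (Minnie): min(5, -3, -1) = -3
I (Maxine): max(-5, 0, 2) = 2
J (Maxine): max(3, 5, 8) = 8
H (Minnie): min(2, 8, -8) = -8
Root (Maxine): max(-1, -3, -8) = -1

-1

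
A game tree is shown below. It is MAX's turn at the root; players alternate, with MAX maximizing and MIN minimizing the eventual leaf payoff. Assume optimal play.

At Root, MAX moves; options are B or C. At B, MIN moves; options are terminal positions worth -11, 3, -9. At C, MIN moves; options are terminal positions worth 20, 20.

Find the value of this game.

B (MIN): min(-11, 3, -9) = -11
C (MIN): min(20, 20) = 20
Root (MAX): max(-11, 20) = 20

20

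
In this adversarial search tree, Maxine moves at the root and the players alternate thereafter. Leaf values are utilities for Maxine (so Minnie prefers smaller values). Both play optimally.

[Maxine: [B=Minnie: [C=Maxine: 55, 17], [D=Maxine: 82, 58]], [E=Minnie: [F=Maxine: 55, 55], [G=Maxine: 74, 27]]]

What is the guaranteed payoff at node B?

C: max(55, 17) = 55
D: max(82, 58) = 82
B: min(55, 82) = 55

55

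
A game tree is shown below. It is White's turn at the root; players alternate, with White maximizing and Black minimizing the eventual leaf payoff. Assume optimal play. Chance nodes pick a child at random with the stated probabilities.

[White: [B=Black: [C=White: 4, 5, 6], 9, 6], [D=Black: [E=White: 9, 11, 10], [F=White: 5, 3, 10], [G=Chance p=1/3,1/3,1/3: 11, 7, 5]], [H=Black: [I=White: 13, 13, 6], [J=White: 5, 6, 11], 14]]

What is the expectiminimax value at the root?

C (White): max(4, 5, 6) = 6
B (Black): min(6, 9, 6) = 6
E (White): max(9, 11, 10) = 11
F (White): max(5, 3, 10) = 10
G (Chance): 1/3·11 + 1/3·7 + 1/3·5 = 7.67
D (Black): min(11, 10, 7.67) = 7.67
I (White): max(13, 13, 6) = 13
J (White): max(5, 6, 11) = 11
H (Black): min(13, 11, 14) = 11
Root (White): max(6, 7.67, 11) = 11

11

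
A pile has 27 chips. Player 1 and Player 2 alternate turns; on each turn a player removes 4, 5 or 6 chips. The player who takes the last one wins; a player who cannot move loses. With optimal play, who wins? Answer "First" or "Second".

Compute winning (W) and losing (L) positions by backward induction:
i:   0  1  2  3  4  5  6  7  8  9 10 11 12 13 14 15 16 17 18 19 20 21 22 23 24 25 26 27
     L  L  L  L  W  W  W  W  W  W  L  L  L  L  W  W  W  W  W  W  L  L  L  L  W  W  W  W
Position 27 is W, so the first player wins.

First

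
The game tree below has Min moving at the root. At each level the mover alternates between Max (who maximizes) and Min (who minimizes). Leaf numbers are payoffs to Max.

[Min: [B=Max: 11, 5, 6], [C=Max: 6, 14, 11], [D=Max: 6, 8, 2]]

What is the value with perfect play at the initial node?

B (Max): max(11, 5, 6) = 11
C (Max): max(6, 14, 11) = 14
D (Max): max(6, 8, 2) = 8
Root (Min): min(11, 14, 8) = 8

8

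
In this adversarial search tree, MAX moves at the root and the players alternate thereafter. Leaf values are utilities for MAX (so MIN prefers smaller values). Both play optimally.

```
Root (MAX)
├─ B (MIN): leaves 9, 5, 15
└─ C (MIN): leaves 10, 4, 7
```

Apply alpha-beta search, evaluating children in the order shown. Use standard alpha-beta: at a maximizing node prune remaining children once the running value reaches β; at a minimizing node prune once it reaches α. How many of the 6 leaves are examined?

5

B [α=-∞,β=+∞]: v=5
C [α=5,β=+∞]: v=4 after child 2 ≤ α → α-cutoff, skip 1
Root [α=-∞,β=+∞]: v=5
Leaves evaluated: 5 of 6.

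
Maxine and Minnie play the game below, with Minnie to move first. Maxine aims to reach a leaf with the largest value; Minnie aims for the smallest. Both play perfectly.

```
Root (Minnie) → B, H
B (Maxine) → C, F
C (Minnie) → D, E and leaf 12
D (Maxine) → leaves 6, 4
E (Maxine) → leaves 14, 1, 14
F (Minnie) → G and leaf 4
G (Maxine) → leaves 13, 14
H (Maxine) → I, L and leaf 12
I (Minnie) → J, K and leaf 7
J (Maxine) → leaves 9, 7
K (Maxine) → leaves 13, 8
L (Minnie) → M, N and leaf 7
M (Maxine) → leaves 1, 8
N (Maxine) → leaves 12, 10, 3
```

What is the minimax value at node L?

M: max(1, 8) = 8
N: max(12, 10, 3) = 12
L: min(8, 12, 7) = 7

7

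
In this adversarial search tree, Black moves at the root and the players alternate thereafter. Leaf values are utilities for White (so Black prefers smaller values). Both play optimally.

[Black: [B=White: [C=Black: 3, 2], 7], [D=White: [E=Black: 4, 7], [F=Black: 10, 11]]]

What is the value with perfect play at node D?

10

E: min(4, 7) = 4
F: min(10, 11) = 10
D: max(4, 10) = 10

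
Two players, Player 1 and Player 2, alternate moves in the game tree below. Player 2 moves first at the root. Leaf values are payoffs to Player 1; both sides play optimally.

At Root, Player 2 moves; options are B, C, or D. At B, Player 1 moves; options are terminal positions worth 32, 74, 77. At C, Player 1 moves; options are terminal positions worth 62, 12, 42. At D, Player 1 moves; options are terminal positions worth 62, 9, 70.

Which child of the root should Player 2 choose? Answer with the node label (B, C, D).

C

B (Player 1): max(32, 74, 77) = 77
C (Player 1): max(62, 12, 42) = 62
D (Player 1): max(62, 9, 70) = 70
Root (Player 2): min(77, 62, 70) = 62
Player 2 picks the child with the lowest value: C (value 62).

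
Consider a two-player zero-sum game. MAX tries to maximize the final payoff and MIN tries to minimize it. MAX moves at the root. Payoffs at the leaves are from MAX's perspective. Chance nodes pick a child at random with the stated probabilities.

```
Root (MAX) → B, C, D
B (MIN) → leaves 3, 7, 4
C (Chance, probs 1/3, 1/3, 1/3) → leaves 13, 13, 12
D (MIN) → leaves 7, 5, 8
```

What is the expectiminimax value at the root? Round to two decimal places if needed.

12.67

B (MIN): min(3, 7, 4) = 3
C (Chance): 1/3·13 + 1/3·13 + 1/3·12 = 12.67
D (MIN): min(7, 5, 8) = 5
Root (MAX): max(3, 12.67, 5) = 12.67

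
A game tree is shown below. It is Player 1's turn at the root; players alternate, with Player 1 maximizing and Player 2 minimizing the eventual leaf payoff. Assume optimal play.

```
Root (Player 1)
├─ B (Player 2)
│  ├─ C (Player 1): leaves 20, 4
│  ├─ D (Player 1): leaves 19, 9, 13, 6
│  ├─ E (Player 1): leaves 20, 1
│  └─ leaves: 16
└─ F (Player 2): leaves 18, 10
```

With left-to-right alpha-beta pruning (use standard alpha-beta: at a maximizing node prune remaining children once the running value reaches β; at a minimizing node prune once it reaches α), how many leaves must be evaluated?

10

C [α=-∞,β=+∞]: v=20
D [α=-∞,β=20]: v=19
E [α=-∞,β=19]: v=20 after child 1 ≥ β → β-cutoff, skip 1
B [α=-∞,β=+∞]: v=16
F [α=16,β=+∞]: v=10
Root [α=-∞,β=+∞]: v=16
Leaves evaluated: 10 of 11.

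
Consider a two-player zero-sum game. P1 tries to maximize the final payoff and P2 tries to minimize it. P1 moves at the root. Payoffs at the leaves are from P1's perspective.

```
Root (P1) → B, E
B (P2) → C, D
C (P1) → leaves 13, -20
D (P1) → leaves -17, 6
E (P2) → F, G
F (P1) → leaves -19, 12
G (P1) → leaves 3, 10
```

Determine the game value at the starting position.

10

C (P1): max(13, -20) = 13
D (P1): max(-17, 6) = 6
B (P2): min(13, 6) = 6
F (P1): max(-19, 12) = 12
G (P1): max(3, 10) = 10
E (P2): min(12, 10) = 10
Root (P1): max(6, 10) = 10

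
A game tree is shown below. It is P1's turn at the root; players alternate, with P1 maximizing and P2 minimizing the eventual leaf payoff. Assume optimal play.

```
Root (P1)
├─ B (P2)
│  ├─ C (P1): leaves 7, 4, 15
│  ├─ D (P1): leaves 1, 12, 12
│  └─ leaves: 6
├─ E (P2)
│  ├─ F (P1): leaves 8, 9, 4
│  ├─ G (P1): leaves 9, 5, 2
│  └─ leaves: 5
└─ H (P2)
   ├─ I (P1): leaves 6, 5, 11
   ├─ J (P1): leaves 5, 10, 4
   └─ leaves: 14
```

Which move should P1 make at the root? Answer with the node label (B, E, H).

H

C (P1): max(7, 4, 15) = 15
D (P1): max(1, 12, 12) = 12
B (P2): min(15, 12, 6) = 6
F (P1): max(8, 9, 4) = 9
G (P1): max(9, 5, 2) = 9
E (P2): min(9, 9, 5) = 5
I (P1): max(6, 5, 11) = 11
J (P1): max(5, 10, 4) = 10
H (P2): min(11, 10, 14) = 10
Root (P1): max(6, 5, 10) = 10
P1 picks the child with the highest value: H (value 10).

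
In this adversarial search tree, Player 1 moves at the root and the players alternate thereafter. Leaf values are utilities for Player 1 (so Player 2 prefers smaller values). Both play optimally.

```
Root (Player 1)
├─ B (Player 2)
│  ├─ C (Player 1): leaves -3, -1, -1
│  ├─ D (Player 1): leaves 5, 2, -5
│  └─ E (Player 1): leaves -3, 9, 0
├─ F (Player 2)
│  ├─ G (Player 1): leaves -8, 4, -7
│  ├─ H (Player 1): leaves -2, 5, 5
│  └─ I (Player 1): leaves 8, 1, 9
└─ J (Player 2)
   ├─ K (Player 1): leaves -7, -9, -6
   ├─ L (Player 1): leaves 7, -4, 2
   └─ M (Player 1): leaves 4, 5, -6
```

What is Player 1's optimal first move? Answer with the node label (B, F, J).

F

C (Player 1): max(-3, -1, -1) = -1
D (Player 1): max(5, 2, -5) = 5
E (Player 1): max(-3, 9, 0) = 9
B (Player 2): min(-1, 5, 9) = -1
G (Player 1): max(-8, 4, -7) = 4
H (Player 1): max(-2, 5, 5) = 5
I (Player 1): max(8, 1, 9) = 9
F (Player 2): min(4, 5, 9) = 4
K (Player 1): max(-7, -9, -6) = -6
L (Player 1): max(7, -4, 2) = 7
M (Player 1): max(4, 5, -6) = 5
J (Player 2): min(-6, 7, 5) = -6
Root (Player 1): max(-1, 4, -6) = 4
Player 1 picks the child with the highest value: F (value 4).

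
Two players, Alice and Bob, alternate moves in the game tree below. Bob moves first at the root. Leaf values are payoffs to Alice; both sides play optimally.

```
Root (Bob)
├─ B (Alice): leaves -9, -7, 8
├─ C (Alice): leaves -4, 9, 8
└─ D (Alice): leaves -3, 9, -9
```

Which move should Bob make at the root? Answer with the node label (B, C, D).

B

B (Alice): max(-9, -7, 8) = 8
C (Alice): max(-4, 9, 8) = 9
D (Alice): max(-3, 9, -9) = 9
Root (Bob): min(8, 9, 9) = 8
Bob picks the child with the lowest value: B (value 8).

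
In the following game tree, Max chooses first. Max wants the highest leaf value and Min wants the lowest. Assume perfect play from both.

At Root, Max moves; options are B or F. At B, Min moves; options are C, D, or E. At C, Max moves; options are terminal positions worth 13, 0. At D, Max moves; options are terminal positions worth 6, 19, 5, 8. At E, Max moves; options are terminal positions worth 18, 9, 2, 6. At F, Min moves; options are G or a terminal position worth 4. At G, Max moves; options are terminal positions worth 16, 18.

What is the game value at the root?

C (Max): max(13, 0) = 13
D (Max): max(6, 19, 5, 8) = 19
E (Max): max(18, 9, 2, 6) = 18
B (Min): min(13, 19, 18) = 13
G (Max): max(16, 18) = 18
F (Min): min(18, 4) = 4
Root (Max): max(13, 4) = 13

13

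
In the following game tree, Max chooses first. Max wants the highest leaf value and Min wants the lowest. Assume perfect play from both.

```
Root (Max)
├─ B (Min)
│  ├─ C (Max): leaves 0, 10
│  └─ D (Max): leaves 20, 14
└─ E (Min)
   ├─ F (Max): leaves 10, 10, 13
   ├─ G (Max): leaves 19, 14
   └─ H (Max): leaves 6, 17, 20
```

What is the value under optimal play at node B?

10

C: max(0, 10) = 10
D: max(20, 14) = 20
B: min(10, 20) = 10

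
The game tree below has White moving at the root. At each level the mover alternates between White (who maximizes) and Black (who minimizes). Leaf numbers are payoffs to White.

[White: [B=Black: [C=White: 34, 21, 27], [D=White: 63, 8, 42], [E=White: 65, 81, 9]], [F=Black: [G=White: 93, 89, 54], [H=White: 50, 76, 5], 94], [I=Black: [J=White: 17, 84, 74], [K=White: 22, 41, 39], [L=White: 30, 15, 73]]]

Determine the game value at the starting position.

76

C (White): max(34, 21, 27) = 34
D (White): max(63, 8, 42) = 63
E (White): max(65, 81, 9) = 81
B (Black): min(34, 63, 81) = 34
G (White): max(93, 89, 54) = 93
H (White): max(50, 76, 5) = 76
F (Black): min(93, 76, 94) = 76
J (White): max(17, 84, 74) = 84
K (White): max(22, 41, 39) = 41
L (White): max(30, 15, 73) = 73
I (Black): min(84, 41, 73) = 41
Root (White): max(34, 76, 41) = 76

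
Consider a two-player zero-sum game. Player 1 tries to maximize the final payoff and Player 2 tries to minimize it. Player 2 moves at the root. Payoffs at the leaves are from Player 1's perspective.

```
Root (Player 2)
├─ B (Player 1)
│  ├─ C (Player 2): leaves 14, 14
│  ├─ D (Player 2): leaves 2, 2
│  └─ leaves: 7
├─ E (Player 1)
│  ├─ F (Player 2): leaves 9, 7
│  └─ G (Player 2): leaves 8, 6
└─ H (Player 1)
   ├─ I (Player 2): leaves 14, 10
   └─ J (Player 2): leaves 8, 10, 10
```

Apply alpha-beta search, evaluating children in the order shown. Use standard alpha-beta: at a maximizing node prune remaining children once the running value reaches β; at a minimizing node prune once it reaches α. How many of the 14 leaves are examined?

10

C [α=-∞,β=+∞]: v=14
D [α=14,β=+∞]: v=2 after child 1 ≤ α → α-cutoff, skip 1
B [α=-∞,β=+∞]: v=14
F [α=-∞,β=14]: v=7
G [α=7,β=14]: v=6
E [α=-∞,β=14]: v=7
I [α=-∞,β=7]: v=10
H [α=-∞,β=7]: v=10 after child 1 ≥ β → β-cutoff, skip 1
Root [α=-∞,β=+∞]: v=7
Leaves evaluated: 10 of 14.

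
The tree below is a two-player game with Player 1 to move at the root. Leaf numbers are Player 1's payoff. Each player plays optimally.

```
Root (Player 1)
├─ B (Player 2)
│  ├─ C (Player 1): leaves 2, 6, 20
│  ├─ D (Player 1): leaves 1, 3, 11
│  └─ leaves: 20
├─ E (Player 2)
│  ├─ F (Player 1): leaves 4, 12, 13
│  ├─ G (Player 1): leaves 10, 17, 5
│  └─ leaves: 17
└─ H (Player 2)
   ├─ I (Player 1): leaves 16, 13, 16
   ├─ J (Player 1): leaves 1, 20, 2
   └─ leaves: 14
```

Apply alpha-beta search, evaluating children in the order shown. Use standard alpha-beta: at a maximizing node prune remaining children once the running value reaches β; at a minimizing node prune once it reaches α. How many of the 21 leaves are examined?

19

C [α=-∞,β=+∞]: v=20
D [α=-∞,β=20]: v=11
B [α=-∞,β=+∞]: v=11
F [α=11,β=+∞]: v=13
G [α=11,β=13]: v=17 after child 2 ≥ β → β-cutoff, skip 1
E [α=11,β=+∞]: v=13
I [α=13,β=+∞]: v=16
J [α=13,β=16]: v=20 after child 2 ≥ β → β-cutoff, skip 1
H [α=13,β=+∞]: v=14
Root [α=-∞,β=+∞]: v=14
Leaves evaluated: 19 of 21.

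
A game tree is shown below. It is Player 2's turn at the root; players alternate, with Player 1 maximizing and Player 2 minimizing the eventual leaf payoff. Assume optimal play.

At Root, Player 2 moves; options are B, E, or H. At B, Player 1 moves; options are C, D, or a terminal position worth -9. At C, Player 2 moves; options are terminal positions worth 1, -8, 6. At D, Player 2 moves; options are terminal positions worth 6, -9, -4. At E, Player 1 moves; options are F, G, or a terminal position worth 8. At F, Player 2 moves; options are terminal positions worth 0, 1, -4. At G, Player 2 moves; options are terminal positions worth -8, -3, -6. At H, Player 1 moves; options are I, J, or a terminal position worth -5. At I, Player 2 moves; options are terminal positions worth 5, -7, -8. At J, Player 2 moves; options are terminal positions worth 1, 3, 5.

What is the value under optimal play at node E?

F: min(0, 1, -4) = -4
G: min(-8, -3, -6) = -8
E: max(-4, -8, 8) = 8

8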